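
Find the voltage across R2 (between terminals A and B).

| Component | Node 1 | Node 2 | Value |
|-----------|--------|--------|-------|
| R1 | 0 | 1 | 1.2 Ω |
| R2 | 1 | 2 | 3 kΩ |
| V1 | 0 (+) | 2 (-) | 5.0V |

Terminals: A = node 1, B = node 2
R1 and R2 are in series across V1 (node 0 → node 1 → node 2), and the output A–B is taken across R2, so this is a voltage divider.
Series current: I = V1/(R1 + R2) = 5/(1.2 + 3000) = 5/3001 = 0.001666 A
V_R2 = I × R2 = V1 × R2/(R1 + R2) = 5 × 3000/3001 = 4.998 V

Final answer: 4.998 V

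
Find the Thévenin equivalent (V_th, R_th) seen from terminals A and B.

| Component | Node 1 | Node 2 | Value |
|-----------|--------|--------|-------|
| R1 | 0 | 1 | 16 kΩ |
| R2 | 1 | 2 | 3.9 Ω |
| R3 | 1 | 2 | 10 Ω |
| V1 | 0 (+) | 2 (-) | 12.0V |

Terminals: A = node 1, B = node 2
Step 1 — V_th is the open-circuit voltage V_A - V_B (nothing connected across the terminals).
Nodal analysis, taking node 2 as the 0 V reference.
Source V1 fixes V_0 = 12 V.
KCL at each unknown node (sum of currents leaving = 0; resistances in Ω):
  Node 1: (V_1 - 12)/16000 + (V_1 - 0)/3.9 + (V_1 - 0)/10 = 0
Collecting terms: 0.3565 × V_1 = 0.00075  =>  V_1 = 0.002104 V
V_th = V_1 - V_2 = 0.002104 - 0 = 0.002104 V
Step 2 — R_th: zero the source — replace V1 by a short circuit (node 2 merges into node 0) — and find the resistance seen between A (node 1) and B (node 0).
Reduce the network between node 1 (A) and node 0 (B) by series/parallel combination:
  Rp1 = R1 ‖ R2 ‖ R3 (parallel, all between nodes 0 and 1) = 1/(1/16000 + 1/3.9 + 1/10) = 2.805 Ω
R_th = 2.805 Ω

Final answer: V_th = 0.002104 V, R_th = 2.805 Ω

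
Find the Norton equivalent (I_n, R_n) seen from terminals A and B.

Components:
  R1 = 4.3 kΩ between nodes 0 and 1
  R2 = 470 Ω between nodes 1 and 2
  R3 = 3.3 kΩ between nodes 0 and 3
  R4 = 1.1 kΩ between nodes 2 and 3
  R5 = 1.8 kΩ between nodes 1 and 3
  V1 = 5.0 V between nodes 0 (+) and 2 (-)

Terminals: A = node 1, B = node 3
Find the Thévenin equivalent first; then I_n = V_th/R_th and R_n = R_th.
Step 1 — V_th is the open-circuit voltage V_A - V_B (nothing connected across the terminals).
Nodal analysis, taking node 2 as the 0 V reference.
Source V1 fixes V_0 = 5 V.
KCL at each unknown node (sum of currents leaving = 0; resistances in Ω):
  Node 1: (V_1 - 5)/4300 + (V_1 - 0)/470 + (V_1 - V_3)/1800 = 0
  Node 3: (V_3 - 5)/3300 + (V_3 - 0)/1100 + (V_3 - V_1)/1800 = 0
Collecting terms (coefficients in siemens):
  0.002916·V_1 - 0.0005556·V_3 = 0.001163
  0.001768·V_3 - 0.0005556·V_1 = 0.001515
Determinant D = (0.002916)(0.001768) - (-0.0005556)(-0.0005556) = 0.000004846
V_1 = [(0.001163)(0.001768) - (-0.0005556)(0.001515)]/D = 0.5979 V
V_3 = [(0.002916)(0.001515) - (0.001163)(-0.0005556)]/D = 1.045 V
V_th = V_1 - V_3 = 0.5979 - 1.045 = -0.4471 V
Step 2 — R_th: zero the source — replace V1 by a short circuit (node 2 merges into node 0) — and find the resistance seen between A (node 1) and B (node 3).
Reduce the network between node 1 (A) and node 3 (B) by series/parallel combination:
  Rp1 = R1 ‖ R2 (parallel, both between nodes 0 and 1) = 1/(1/4300 + 1/470) = 423.7 Ω
  Rp2 = R3 ‖ R4 (parallel, both between nodes 0 and 3) = 1/(1/3300 + 1/1100) = 825 Ω
  Rs1 = Rp1 + Rp2 (series, joined only at node 0) = 423.7 + 825 = 1249 Ω
  Rp3 = R5 ‖ Rs1 (parallel, both between nodes 1 and 3) = 1/(1/1800 + 1/1249) = 737.2 Ω
R_th = 737.2 Ω
I_n = V_th/R_th = -0.4471/737.2 = -0.0006065 A, and R_n = R_th = 737.2 Ω

Final answer: I_n = -0.0006065 A, R_n = 737.2 Ω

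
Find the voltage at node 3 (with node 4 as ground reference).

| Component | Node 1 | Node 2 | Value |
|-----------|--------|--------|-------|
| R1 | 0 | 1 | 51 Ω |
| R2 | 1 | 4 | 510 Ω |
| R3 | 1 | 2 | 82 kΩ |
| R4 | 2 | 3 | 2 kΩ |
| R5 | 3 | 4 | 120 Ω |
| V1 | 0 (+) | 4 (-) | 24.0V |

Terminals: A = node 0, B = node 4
Nodal analysis, taking node 4 as the 0 V reference.
Source V1 fixes V_0 = 24 V.
KCL at each unknown node (sum of currents leaving = 0; resistances in Ω):
  Node 1: (V_1 - 24)/51 + (V_1 - 0)/510 + (V_1 - V_2)/82000 = 0
  Node 2: (V_2 - V_1)/82000 + (V_2 - V_3)/2000 = 0
  Node 3: (V_3 - V_2)/2000 + (V_3 - 0)/120 = 0
Collecting terms (coefficients in siemens):
  0.02158·V_1 - 0.0000122·V_2 = 0.4706
  0.0005122·V_2 - 0.0000122·V_1 - 0.0005·V_3 = 0
  0.008833·V_3 - 0.0005·V_2 = 0
Solving these 3 simultaneous equations (Gaussian elimination) gives:
  V_1 = 21.81 V, V_2 = 0.5496 V, V_3 = 0.03111 V
The requested potential is V_3 = 0.03111 V.

Final answer: V_3 = 0.03111 V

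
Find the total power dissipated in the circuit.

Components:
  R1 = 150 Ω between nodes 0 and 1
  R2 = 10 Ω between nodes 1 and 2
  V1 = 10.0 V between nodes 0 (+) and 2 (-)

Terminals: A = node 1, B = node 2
Nodal analysis, taking node 2 as the 0 V reference.
Source V1 fixes V_0 = 10 V.
KCL at each unknown node (sum of currents leaving = 0; resistances in Ω):
  Node 1: (V_1 - 10)/150 + (V_1 - 0)/10 = 0
Collecting terms: 0.1067 × V_1 = 0.06667  =>  V_1 = 0.625 V
Power in each resistor, P = (ΔV)²/R:
  P_R1 = (10 - 0.625)²/150 = 0.5859 W
  P_R2 = (0.625 - 0)²/10 = 0.03906 W
P_total = P_R1 + P_R2 = 0.625 W

Final answer: 0.625 W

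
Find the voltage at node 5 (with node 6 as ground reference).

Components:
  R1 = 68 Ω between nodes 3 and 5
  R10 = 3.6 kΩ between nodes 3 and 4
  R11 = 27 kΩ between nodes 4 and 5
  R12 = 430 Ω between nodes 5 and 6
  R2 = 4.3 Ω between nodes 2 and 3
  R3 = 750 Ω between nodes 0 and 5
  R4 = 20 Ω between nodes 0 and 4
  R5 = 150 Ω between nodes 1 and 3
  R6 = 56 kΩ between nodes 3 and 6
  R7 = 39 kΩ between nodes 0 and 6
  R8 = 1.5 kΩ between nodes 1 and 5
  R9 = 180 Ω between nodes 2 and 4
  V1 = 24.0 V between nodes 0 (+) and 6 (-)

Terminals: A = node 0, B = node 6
Nodal analysis, taking node 6 as the 0 V reference.
Source V1 fixes V_0 = 24 V.
KCL at each unknown node (sum of currents leaving = 0; resistances in Ω):
  Node 1: (V_1 - V_3)/150 + (V_1 - V_5)/1500 = 0
  Node 2: (V_2 - V_3)/4.3 + (V_2 - V_4)/180 = 0
  Node 3: (V_3 - V_5)/68 + (V_3 - V_2)/4.3 + (V_3 - V_1)/150 + (V_3 - 0)/56000 + (V_3 - V_4)/3600 = 0
  Node 4: (V_4 - 24)/20 + (V_4 - V_2)/180 + (V_4 - V_3)/3600 + (V_4 - V_5)/27000 = 0
  Node 5: (V_5 - V_3)/68 + (V_5 - 24)/750 + (V_5 - V_1)/1500 + (V_5 - V_4)/27000 + (V_5 - 0)/430 = 0
Collecting terms (coefficients in siemens):
  0.007333·V_1 - 0.006667·V_3 - 0.0006667·V_5 = 0
  0.2381·V_2 - 0.2326·V_3 - 0.005556·V_4 = 0
  0.2542·V_3 - 0.006667·V_1 - 0.2326·V_2 - 0.0002778·V_4 - 0.01471·V_5 = 0
  0.05587·V_4 - 0.005556·V_2 - 0.0002778·V_3 - 0.00003704·V_5 = 1.2
  0.01907·V_5 - 0.0006667·V_1 - 0.01471·V_3 - 0.00003704·V_4 = 0.032
Solving these 5 simultaneous equations (Gaussian elimination) gives:
  V_1 = 18.23 V, V_2 = 18.52 V, V_3 = 18.4 V, V_4 = 23.42 V
  V_5 = 16.55 V
The requested potential is V_5 = 16.55 V.

Final answer: V_5 = 16.55 V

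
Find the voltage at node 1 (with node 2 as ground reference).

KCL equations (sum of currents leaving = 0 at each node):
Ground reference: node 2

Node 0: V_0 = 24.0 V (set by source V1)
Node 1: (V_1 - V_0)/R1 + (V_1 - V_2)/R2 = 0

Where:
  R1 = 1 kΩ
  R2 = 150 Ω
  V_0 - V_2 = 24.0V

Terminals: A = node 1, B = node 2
Nodal analysis, taking node 2 as the 0 V reference.
Source V1 fixes V_0 = 24 V.
KCL at each unknown node (sum of currents leaving = 0; resistances in Ω):
  Node 1: (V_1 - 24)/1000 + (V_1 - 0)/150 = 0
Collecting terms: 0.007667 × V_1 = 0.024  =>  V_1 = 3.13 V
The requested potential is V_1 = 3.13 V.

Final answer: V_1 = 3.13 V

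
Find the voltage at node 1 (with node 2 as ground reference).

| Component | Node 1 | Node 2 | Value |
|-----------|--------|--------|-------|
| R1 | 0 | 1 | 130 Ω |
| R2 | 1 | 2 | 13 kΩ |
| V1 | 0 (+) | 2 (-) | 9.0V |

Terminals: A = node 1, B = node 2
Nodal analysis, taking node 2 as the 0 V reference.
Source V1 fixes V_0 = 9 V.
KCL at each unknown node (sum of currents leaving = 0; resistances in Ω):
  Node 1: (V_1 - 9)/130 + (V_1 - 0)/13000 = 0
Collecting terms: 0.007769 × V_1 = 0.06923  =>  V_1 = 8.911 V
The requested potential is V_1 = 8.911 V.

Final answer: V_1 = 8.911 V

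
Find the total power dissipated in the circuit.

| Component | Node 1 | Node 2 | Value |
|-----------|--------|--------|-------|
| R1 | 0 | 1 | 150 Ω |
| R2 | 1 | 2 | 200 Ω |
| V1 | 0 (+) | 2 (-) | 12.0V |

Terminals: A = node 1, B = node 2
Nodal analysis, taking node 2 as the 0 V reference.
Source V1 fixes V_0 = 12 V.
KCL at each unknown node (sum of currents leaving = 0; resistances in Ω):
  Node 1: (V_1 - 12)/150 + (V_1 - 0)/200 = 0
Collecting terms: 0.01167 × V_1 = 0.08  =>  V_1 = 6.857 V
Power in each resistor, P = (ΔV)²/R:
  P_R1 = (12 - 6.857)²/150 = 0.1763 W
  P_R2 = (6.857 - 0)²/200 = 0.2351 W
P_total = P_R1 + P_R2 = 0.4114 W

Final answer: 0.4114 W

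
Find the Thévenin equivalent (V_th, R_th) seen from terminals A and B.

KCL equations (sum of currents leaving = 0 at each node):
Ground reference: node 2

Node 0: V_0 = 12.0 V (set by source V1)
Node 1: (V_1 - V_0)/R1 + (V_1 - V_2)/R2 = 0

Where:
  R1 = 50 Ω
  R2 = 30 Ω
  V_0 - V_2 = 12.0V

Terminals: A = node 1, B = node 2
Step 1 — V_th is the open-circuit voltage V_A - V_B (nothing connected across the terminals).
Nodal analysis, taking node 2 as the 0 V reference.
Source V1 fixes V_0 = 12 V.
KCL at each unknown node (sum of currents leaving = 0; resistances in Ω):
  Node 1: (V_1 - 12)/50 + (V_1 - 0)/30 = 0
Collecting terms: 0.05333 × V_1 = 0.24  =>  V_1 = 4.5 V
V_th = V_1 - V_2 = 4.5 - 0 = 4.5 V
Step 2 — R_th: zero the source — replace V1 by a short circuit (node 2 merges into node 0) — and find the resistance seen between A (node 1) and B (node 0).
Reduce the network between node 1 (A) and node 0 (B) by series/parallel combination:
  Rp1 = R1 ‖ R2 (parallel, both between nodes 0 and 1) = 1/(1/50 + 1/30) = 18.75 Ω
R_th = 18.75 Ω

Final answer: V_th = 4.5 V, R_th = 18.75 Ω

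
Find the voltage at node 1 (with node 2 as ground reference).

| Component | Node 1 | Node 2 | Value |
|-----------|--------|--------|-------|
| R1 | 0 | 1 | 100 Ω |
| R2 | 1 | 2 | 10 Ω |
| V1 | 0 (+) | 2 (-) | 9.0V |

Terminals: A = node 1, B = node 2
Nodal analysis, taking node 2 as the 0 V reference.
Source V1 fixes V_0 = 9 V.
KCL at each unknown node (sum of currents leaving = 0; resistances in Ω):
  Node 1: (V_1 - 9)/100 + (V_1 - 0)/10 = 0
Collecting terms: 0.11 × V_1 = 0.09  =>  V_1 = 0.8182 V
The requested potential is V_1 = 0.8182 V.

Final answer: V_1 = 0.8182 V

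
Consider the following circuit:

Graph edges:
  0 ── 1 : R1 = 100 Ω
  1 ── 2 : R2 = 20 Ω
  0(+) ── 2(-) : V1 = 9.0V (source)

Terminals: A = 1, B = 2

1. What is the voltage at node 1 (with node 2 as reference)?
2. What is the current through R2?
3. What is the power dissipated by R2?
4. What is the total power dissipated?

Nodal analysis, taking node 2 as the 0 V reference.
Source V1 fixes V_0 = 9 V.
KCL at each unknown node (sum of currents leaving = 0; resistances in Ω):
  Node 1: (V_1 - 9)/100 + (V_1 - 0)/20 = 0
Collecting terms: 0.06 × V_1 = 0.09  =>  V_1 = 1.5 V
Part 1:
  Read off the nodal solution: V_1 = 1.5 V
Part 2:
  I_R2 = (V_1 - V_2)/R2 = (1.5 - 0)/20 = 0.075 A
  Magnitude: I_R2 = 0.075 A
Part 3:
  I_R2 = (V_1 - V_2)/R2 = (1.5 - 0)/20 = 0.075 A
  P_R2 = I_R2² × R2 = (0.075)² × 20 = 0.1125 W
Part 4:
  Power in each resistor, P = (ΔV)²/R:
    P_R1 = (9 - 1.5)²/100 = 0.5625 W
    P_R2 = (1.5 - 0)²/20 = 0.1125 W
  P_total = P_R1 + P_R2 = 0.675 W

Final answers:
1. V_1 = 1.5 V
2. I_R2 = 0.075 A
3. P_R2 = 0.1125 W
4. P_total = 0.675 W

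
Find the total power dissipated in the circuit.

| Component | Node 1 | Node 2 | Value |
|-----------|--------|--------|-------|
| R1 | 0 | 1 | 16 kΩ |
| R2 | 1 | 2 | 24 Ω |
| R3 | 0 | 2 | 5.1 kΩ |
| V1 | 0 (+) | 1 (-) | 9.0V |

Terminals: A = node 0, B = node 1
Nodal analysis, taking node 1 as the 0 V reference.
Source V1 fixes V_0 = 9 V.
KCL at each unknown node (sum of currents leaving = 0; resistances in Ω):
  Node 2: (V_2 - 0)/24 + (V_2 - 9)/5100 = 0
Collecting terms: 0.04186 × V_2 = 0.001765  =>  V_2 = 0.04215 V
Power in each resistor, P = (ΔV)²/R:
  P_R1 = (9 - 0)²/16000 = 0.005063 W
  P_R2 = (0 - 0.04215)²/24 = 0.00007404 W
  P_R3 = (9 - 0.04215)²/5100 = 0.01573 W
P_total = P_R1 + P_R2 + P_R3 = 0.02087 W

Final answer: 0.02087 W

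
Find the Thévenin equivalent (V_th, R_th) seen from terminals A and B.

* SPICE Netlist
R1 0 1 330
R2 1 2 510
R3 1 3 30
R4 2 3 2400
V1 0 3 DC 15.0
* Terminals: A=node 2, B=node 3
Step 1 — V_th is the open-circuit voltage V_A - V_B (nothing connected across the terminals).
Nodal analysis, taking node 3 as the 0 V reference.
Source V1 fixes V_0 = 15 V.
KCL at each unknown node (sum of currents leaving = 0; resistances in Ω):
  Node 1: (V_1 - 15)/330 + (V_1 - V_2)/510 + (V_1 - 0)/30 = 0
  Node 2: (V_2 - V_1)/510 + (V_2 - 0)/2400 = 0
Collecting terms (coefficients in siemens):
  0.03832·V_1 - 0.001961·V_2 = 0.04545
  0.002377·V_2 - 0.001961·V_1 = 0
Determinant D = (0.03832)(0.002377) - (-0.001961)(-0.001961) = 0.00008727
V_1 = [(0.04545)(0.002377) - (-0.001961)(0)]/D = 1.238 V
V_2 = [(0.03832)(0) - (0.04545)(-0.001961)]/D = 1.021 V
V_th = V_2 - V_3 = 1.021 - 0 = 1.021 V
Step 2 — R_th: zero the source — replace V1 by a short circuit (node 3 merges into node 0) — and find the resistance seen between A (node 2) and B (node 0).
Reduce the network between node 2 (A) and node 0 (B) by series/parallel combination:
  Rp1 = R1 ‖ R3 (parallel, both between nodes 0 and 1) = 1/(1/330 + 1/30) = 27.5 Ω
  Rs1 = R2 + Rp1 (series, joined only at node 1) = 510 + 27.5 = 537.5 Ω
  Rp2 = R4 ‖ Rs1 (parallel, both between nodes 0 and 2) = 1/(1/2400 + 1/537.5) = 439.1 Ω
R_th = 439.1 Ω

Final answer: V_th = 1.021 V, R_th = 439.1 Ω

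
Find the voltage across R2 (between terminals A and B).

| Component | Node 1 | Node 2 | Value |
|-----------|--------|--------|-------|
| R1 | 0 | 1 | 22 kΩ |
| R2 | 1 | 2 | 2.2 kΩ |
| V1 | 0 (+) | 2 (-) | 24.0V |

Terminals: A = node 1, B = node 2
R1 and R2 are in series across V1 (node 0 → node 1 → node 2), and the output A–B is taken across R2, so this is a voltage divider.
Series current: I = V1/(R1 + R2) = 24/(22000 + 2200) = 24/24200 = 0.0009917 A
V_R2 = I × R2 = V1 × R2/(R1 + R2) = 24 × 2200/24200 = 2.182 V

Final answer: 2.182 V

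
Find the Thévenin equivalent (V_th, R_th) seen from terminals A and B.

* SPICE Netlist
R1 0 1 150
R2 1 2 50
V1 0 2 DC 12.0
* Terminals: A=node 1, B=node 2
Step 1 — V_th is the open-circuit voltage V_A - V_B (nothing connected across the terminals).
Nodal analysis, taking node 2 as the 0 V reference.
Source V1 fixes V_0 = 12 V.
KCL at each unknown node (sum of currents leaving = 0; resistances in Ω):
  Node 1: (V_1 - 12)/150 + (V_1 - 0)/50 = 0
Collecting terms: 0.02667 × V_1 = 0.08  =>  V_1 = 3 V
V_th = V_1 - V_2 = 3 - 0 = 3 V
Step 2 — R_th: zero the source — replace V1 by a short circuit (node 2 merges into node 0) — and find the resistance seen between A (node 1) and B (node 0).
Reduce the network between node 1 (A) and node 0 (B) by series/parallel combination:
  Rp1 = R1 ‖ R2 (parallel, both between nodes 0 and 1) = 1/(1/150 + 1/50) = 37.5 Ω
R_th = 37.5 Ω

Final answer: V_th = 3 V, R_th = 37.5 Ω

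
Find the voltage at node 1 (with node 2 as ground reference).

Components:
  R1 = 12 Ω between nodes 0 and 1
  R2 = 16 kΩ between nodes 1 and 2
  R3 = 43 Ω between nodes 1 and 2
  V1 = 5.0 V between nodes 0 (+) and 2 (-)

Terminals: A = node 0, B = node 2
Nodal analysis, taking node 2 as the 0 V reference.
Source V1 fixes V_0 = 5 V.
KCL at each unknown node (sum of currents leaving = 0; resistances in Ω):
  Node 1: (V_1 - 5)/12 + (V_1 - 0)/16000 + (V_1 - 0)/43 = 0
Collecting terms: 0.1067 × V_1 = 0.4167  =>  V_1 = 3.907 V
The requested potential is V_1 = 3.907 V.

Final answer: V_1 = 3.907 V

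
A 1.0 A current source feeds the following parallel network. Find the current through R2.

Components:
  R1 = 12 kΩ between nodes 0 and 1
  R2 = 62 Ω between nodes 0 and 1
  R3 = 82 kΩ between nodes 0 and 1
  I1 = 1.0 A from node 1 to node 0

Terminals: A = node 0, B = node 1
All resistors sit directly between nodes 0 and 1, so they are in parallel and share one voltage V; the full source current 1 A splits among them.
1/R_par = 1/12000 + 1/62 + 1/82000 = 0.01622 S  =>  R_par = 61.63 Ω
V = I × R_par = 1 × 61.63 = 61.63 V
I_R2 = V/R2 = 61.63/62 = 0.9941 A

Final answer: 0.9941 A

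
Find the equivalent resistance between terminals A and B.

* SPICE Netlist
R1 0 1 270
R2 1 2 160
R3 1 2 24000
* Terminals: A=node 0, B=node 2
Reduce the network between node 0 (A) and node 2 (B) by series/parallel combination:
  Rp1 = R2 ‖ R3 (parallel, both between nodes 1 and 2) = 1/(1/160 + 1/24000) = 158.9 Ω
  Rs1 = R1 + Rp1 (series, joined only at node 1) = 270 + 158.9 = 428.9 Ω
R_eq = 428.9 Ω

Final answer: 428.9 Ω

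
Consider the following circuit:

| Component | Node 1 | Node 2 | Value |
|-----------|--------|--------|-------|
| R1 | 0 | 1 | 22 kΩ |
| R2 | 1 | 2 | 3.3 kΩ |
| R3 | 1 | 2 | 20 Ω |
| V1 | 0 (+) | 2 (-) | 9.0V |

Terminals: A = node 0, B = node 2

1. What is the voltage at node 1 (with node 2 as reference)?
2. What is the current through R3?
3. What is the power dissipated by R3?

Nodal analysis, taking node 2 as the 0 V reference.
Source V1 fixes V_0 = 9 V.
KCL at each unknown node (sum of currents leaving = 0; resistances in Ω):
  Node 1: (V_1 - 9)/22000 + (V_1 - 0)/3300 + (V_1 - 0)/20 = 0
Collecting terms: 0.05035 × V_1 = 0.0004091  =>  V_1 = 0.008125 V
Part 1:
  Read off the nodal solution: V_1 = 0.008125 V
Part 2:
  I_R3 = (V_1 - V_2)/R3 = (0.008125 - 0)/20 = 0.0004063 A
  Magnitude: I_R3 = 0.0004063 A
Part 3:
  I_R3 = (V_1 - V_2)/R3 = (0.008125 - 0)/20 = 0.0004063 A
  P_R3 = I_R3² × R3 = (0.0004063)² × 20 = 0.000003301 W

Final answers:
1. V_1 = 0.008125 V
2. I_R3 = 0.0004063 A
3. P_R3 = 3.301e-06 W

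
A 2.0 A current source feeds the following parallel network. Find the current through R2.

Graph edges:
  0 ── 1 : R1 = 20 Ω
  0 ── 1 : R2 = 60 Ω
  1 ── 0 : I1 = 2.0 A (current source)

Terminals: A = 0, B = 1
All resistors sit directly between nodes 0 and 1, so they are in parallel and share one voltage V; the full source current 2 A splits among them.
1/R_par = 1/20 + 1/60 = 0.06667 S  =>  R_par = 15 Ω
V = I × R_par = 2 × 15 = 30 V
I_R2 = V/R2 = 30/60 = 0.5 A

Final answer: 0.5 A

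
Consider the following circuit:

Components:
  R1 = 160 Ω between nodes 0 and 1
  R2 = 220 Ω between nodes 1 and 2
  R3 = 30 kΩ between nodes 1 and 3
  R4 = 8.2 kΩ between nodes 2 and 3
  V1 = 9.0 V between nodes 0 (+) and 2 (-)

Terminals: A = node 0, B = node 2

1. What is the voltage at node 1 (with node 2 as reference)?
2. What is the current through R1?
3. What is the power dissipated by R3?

Nodal analysis, taking node 2 as the 0 V reference.
Source V1 fixes V_0 = 9 V.
KCL at each unknown node (sum of currents leaving = 0; resistances in Ω):
  Node 1: (V_1 - 9)/160 + (V_1 - 0)/220 + (V_1 - V_3)/30000 = 0
  Node 3: (V_3 - V_1)/30000 + (V_3 - 0)/8200 = 0
Collecting terms (coefficients in siemens):
  0.01083·V_1 - 0.00003333·V_3 = 0.05625
  0.0001553·V_3 - 0.00003333·V_1 = 0
Determinant D = (0.01083)(0.0001553) - (-0.00003333)(-0.00003333) = 0.00000168
V_1 = [(0.05625)(0.0001553) - (-0.00003333)(0)]/D = 5.198 V
V_3 = [(0.01083)(0) - (0.05625)(-0.00003333)]/D = 1.116 V
Part 1:
  Read off the nodal solution: V_1 = 5.198 V
Part 2:
  I_R1 = (V_0 - V_1)/R1 = (9 - 5.198)/160 = 0.02376 A
  Magnitude: I_R1 = 0.02376 A
Part 3:
  I_R3 = (V_1 - V_3)/R3 = (5.198 - 1.116)/30000 = 0.0001361 A
  P_R3 = I_R3² × R3 = (0.0001361)² × 30000 = 0.0005555 W

Final answers:
1. V_1 = 5.198 V
2. I_R1 = 0.02376 A
3. P_R3 = 0.0005555 W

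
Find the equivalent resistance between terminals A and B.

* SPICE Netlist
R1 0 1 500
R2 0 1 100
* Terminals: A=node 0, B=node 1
Reduce the network between node 0 (A) and node 1 (B) by series/parallel combination:
  Rp1 = R1 ‖ R2 (parallel, both between nodes 0 and 1) = 1/(1/500 + 1/100) = 83.33 Ω
R_eq = 83.33 Ω

Final answer: 83.33 Ω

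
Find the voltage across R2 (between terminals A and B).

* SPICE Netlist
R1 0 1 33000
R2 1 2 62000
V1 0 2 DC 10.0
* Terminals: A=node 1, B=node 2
R1 and R2 are in series across V1 (node 0 → node 1 → node 2), and the output A–B is taken across R2, so this is a voltage divider.
Series current: I = V1/(R1 + R2) = 10/(33000 + 62000) = 10/95000 = 0.0001053 A
V_R2 = I × R2 = V1 × R2/(R1 + R2) = 10 × 62000/95000 = 6.526 V

Final answer: 6.526 V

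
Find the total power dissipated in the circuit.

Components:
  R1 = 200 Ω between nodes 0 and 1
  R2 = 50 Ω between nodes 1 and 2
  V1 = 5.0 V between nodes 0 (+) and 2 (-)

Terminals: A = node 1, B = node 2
Nodal analysis, taking node 2 as the 0 V reference.
Source V1 fixes V_0 = 5 V.
KCL at each unknown node (sum of currents leaving = 0; resistances in Ω):
  Node 1: (V_1 - 5)/200 + (V_1 - 0)/50 = 0
Collecting terms: 0.025 × V_1 = 0.025  =>  V_1 = 1 V
Power in each resistor, P = (ΔV)²/R:
  P_R1 = (5 - 1)²/200 = 0.08 W
  P_R2 = (1 - 0)²/50 = 0.02 W
P_total = P_R1 + P_R2 = 0.1 W

Final answer: 0.1 W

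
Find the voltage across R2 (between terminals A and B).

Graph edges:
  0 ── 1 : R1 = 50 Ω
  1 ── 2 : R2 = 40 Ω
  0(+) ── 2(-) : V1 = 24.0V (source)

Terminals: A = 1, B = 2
R1 and R2 are in series across V1 (node 0 → node 1 → node 2), and the output A–B is taken across R2, so this is a voltage divider.
Series current: I = V1/(R1 + R2) = 24/(50 + 40) = 24/90 = 0.2667 A
V_R2 = I × R2 = V1 × R2/(R1 + R2) = 24 × 40/90 = 10.67 V

Final answer: 10.67 V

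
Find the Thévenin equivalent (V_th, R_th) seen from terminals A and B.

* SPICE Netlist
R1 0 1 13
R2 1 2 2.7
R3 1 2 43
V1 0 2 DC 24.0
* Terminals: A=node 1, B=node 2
Step 1 — V_th is the open-circuit voltage V_A - V_B (nothing connected across the terminals).
Nodal analysis, taking node 2 as the 0 V reference.
Source V1 fixes V_0 = 24 V.
KCL at each unknown node (sum of currents leaving = 0; resistances in Ω):
  Node 1: (V_1 - 24)/13 + (V_1 - 0)/2.7 + (V_1 - 0)/43 = 0
Collecting terms: 0.4705 × V_1 = 1.846  =>  V_1 = 3.923 V
V_th = V_1 - V_2 = 3.923 - 0 = 3.923 V
Step 2 — R_th: zero the source — replace V1 by a short circuit (node 2 merges into node 0) — and find the resistance seen between A (node 1) and B (node 0).
Reduce the network between node 1 (A) and node 0 (B) by series/parallel combination:
  Rp1 = R1 ‖ R2 ‖ R3 (parallel, all between nodes 0 and 1) = 1/(1/13 + 1/2.7 + 1/43) = 2.125 Ω
R_th = 2.125 Ω

Final answer: V_th = 3.923 V, R_th = 2.125 Ω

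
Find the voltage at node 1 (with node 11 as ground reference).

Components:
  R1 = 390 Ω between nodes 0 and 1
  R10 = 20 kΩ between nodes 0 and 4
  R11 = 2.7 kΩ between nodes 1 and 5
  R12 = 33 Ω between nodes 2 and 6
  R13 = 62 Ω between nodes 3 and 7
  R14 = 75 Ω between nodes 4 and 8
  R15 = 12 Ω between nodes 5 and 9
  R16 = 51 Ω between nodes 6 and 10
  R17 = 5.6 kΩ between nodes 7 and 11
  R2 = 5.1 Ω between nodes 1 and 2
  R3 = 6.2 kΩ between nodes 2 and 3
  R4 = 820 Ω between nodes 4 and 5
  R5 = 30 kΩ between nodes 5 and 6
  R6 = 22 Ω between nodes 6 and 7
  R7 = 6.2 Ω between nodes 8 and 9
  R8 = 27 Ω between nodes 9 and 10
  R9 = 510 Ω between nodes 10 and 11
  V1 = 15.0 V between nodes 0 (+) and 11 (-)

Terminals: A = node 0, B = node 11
Nodal analysis, taking node 11 as the 0 V reference.
Source V1 fixes V_0 = 15 V.
KCL at each unknown node (sum of currents leaving = 0; resistances in Ω):
  Node 1: (V_1 - 15)/390 + (V_1 - V_2)/5.1 + (V_1 - V_5)/2700 = 0
  Node 2: (V_2 - V_1)/5.1 + (V_2 - V_3)/6200 + (V_2 - V_6)/33 = 0
  Node 3: (V_3 - V_2)/6200 + (V_3 - V_7)/62 = 0
  Node 4: (V_4 - V_5)/820 + (V_4 - 15)/20000 + (V_4 - V_8)/75 = 0
  Node 5: (V_5 - V_4)/820 + (V_5 - V_6)/30000 + (V_5 - V_1)/2700 + (V_5 - V_9)/12 = 0
  Node 6: (V_6 - V_5)/30000 + (V_6 - V_7)/22 + (V_6 - V_2)/33 + (V_6 - V_10)/51 = 0
  Node 7: (V_7 - V_6)/22 + (V_7 - V_3)/62 + (V_7 - 0)/5600 = 0
  Node 8: (V_8 - V_9)/6.2 + (V_8 - V_4)/75 = 0
  Node 9: (V_9 - V_8)/6.2 + (V_9 - V_10)/27 + (V_9 - V_5)/12 = 0
  Node 10: (V_10 - V_9)/27 + (V_10 - 0)/510 + (V_10 - V_6)/51 = 0
Collecting terms (coefficients in siemens):
  0.199·V_1 - 0.1961·V_2 - 0.0003704·V_5 = 0.03846
  0.2265·V_2 - 0.1961·V_1 - 0.0001613·V_3 - 0.0303·V_6 = 0
  0.01629·V_3 - 0.0001613·V_2 - 0.01613·V_7 = 0
  0.0146·V_4 - 0.00122·V_5 - 0.01333·V_8 = 0.00075
  0.08496·V_5 - 0.0003704·V_1 - 0.00122·V_4 - 0.00003333·V_6 - 0.08333·V_9 = 0
  0.0954·V_6 - 0.0303·V_2 - 0.00003333·V_5 - 0.04545·V_7 - 0.01961·V_10 = 0
  0.06176·V_7 - 0.01613·V_3 - 0.04545·V_6 = 0
  0.1746·V_8 - 0.01333·V_4 - 0.1613·V_9 = 0
  0.2817·V_9 - 0.08333·V_5 - 0.1613·V_8 - 0.03704·V_10 = 0
  0.05861·V_10 - 0.01961·V_6 - 0.03704·V_9 = 0
Solving these 10 simultaneous equations (Gaussian elimination) gives:
  V_1 = 8.818 V, V_2 = 8.74 V, V_3 = 8.21 V, V_4 = 7.577 V
  V_5 = 7.556 V, V_6 = 8.235 V, V_7 = 8.204 V, V_8 = 7.552 V
  V_9 = 7.549 V, V_10 = 7.526 V
The requested potential is V_1 = 8.818 V.

Final answer: V_1 = 8.818 V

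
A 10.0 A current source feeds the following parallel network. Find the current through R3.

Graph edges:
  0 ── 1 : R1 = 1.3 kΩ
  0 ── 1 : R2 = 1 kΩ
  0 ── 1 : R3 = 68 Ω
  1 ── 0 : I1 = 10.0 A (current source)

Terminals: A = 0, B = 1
All resistors sit directly between nodes 0 and 1, so they are in parallel and share one voltage V; the full source current 10 A splits among them.
1/R_par = 1/1300 + 1/1000 + 1/68 = 0.01648 S  =>  R_par = 60.7 Ω
V = I × R_par = 10 × 60.7 = 607 V
I_R3 = V/R3 = 607/68 = 8.926 A

Final answer: 8.926 A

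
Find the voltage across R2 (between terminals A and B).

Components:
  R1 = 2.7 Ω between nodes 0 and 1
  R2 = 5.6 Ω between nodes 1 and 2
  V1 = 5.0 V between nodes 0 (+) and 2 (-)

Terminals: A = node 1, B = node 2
R1 and R2 are in series across V1 (node 0 → node 1 → node 2), and the output A–B is taken across R2, so this is a voltage divider.
Series current: I = V1/(R1 + R2) = 5/(2.7 + 5.6) = 5/8.3 = 0.6024 A
V_R2 = I × R2 = V1 × R2/(R1 + R2) = 5 × 5.6/8.3 = 3.373 V

Final answer: 3.373 V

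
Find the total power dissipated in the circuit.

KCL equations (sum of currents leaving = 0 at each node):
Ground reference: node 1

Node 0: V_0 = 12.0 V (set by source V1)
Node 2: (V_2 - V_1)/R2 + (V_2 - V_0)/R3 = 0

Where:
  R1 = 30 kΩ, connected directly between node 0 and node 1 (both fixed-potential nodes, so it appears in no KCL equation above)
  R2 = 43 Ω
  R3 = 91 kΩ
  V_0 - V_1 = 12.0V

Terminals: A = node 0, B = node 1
Nodal analysis, taking node 1 as the 0 V reference.
Source V1 fixes V_0 = 12 V.
KCL at each unknown node (sum of currents leaving = 0; resistances in Ω):
  Node 2: (V_2 - 0)/43 + (V_2 - 12)/91000 = 0
Collecting terms: 0.02327 × V_2 = 0.0001319  =>  V_2 = 0.005668 V
Power in each resistor, P = (ΔV)²/R:
  P_R1 = (12 - 0)²/30000 = 0.0048 W
  P_R2 = (0 - 0.005668)²/43 = 0.000000747 W
  P_R3 = (12 - 0.005668)²/91000 = 0.001581 W
P_total = P_R1 + P_R2 + P_R3 = 0.006382 W

Final answer: 0.006382 W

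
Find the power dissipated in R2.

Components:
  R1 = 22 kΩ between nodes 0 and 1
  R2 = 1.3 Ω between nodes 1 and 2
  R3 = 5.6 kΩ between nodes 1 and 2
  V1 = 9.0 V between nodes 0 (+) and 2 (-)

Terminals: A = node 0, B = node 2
Nodal analysis, taking node 2 as the 0 V reference.
Source V1 fixes V_0 = 9 V.
KCL at each unknown node (sum of currents leaving = 0; resistances in Ω):
  Node 1: (V_1 - 9)/22000 + (V_1 - 0)/1.3 + (V_1 - 0)/5600 = 0
Collecting terms: 0.7695 × V_1 = 0.0004091  =>  V_1 = 0.0005317 V
I_R2 = (V_1 - V_2)/R2 = (0.0005317 - 0)/1.3 = 0.000409 A
P_R2 = I_R2² × R2 = (0.000409)² × 1.3 = 0.0000002174 W

Final answer: 2.174e-07 W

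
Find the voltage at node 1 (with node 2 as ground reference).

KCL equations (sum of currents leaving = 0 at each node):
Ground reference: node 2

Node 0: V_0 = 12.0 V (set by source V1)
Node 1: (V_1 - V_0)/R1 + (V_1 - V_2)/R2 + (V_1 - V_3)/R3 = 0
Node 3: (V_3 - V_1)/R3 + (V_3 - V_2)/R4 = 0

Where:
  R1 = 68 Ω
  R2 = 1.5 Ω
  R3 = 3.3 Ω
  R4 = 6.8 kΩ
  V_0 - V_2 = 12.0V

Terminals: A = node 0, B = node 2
Nodal analysis, taking node 2 as the 0 V reference.
Source V1 fixes V_0 = 12 V.
KCL at each unknown node (sum of currents leaving = 0; resistances in Ω):
  Node 1: (V_1 - 12)/68 + (V_1 - 0)/1.5 + (V_1 - V_3)/3.3 = 0
  Node 3: (V_3 - V_1)/3.3 + (V_3 - 0)/6800 = 0
Collecting terms (coefficients in siemens):
  0.9844·V_1 - 0.303·V_3 = 0.1765
  0.3032·V_3 - 0.303·V_1 = 0
Determinant D = (0.9844)(0.3032) - (-0.303)(-0.303) = 0.2066
V_1 = [(0.1765)(0.3032) - (-0.303)(0)]/D = 0.2589 V
V_3 = [(0.9844)(0) - (0.1765)(-0.303)]/D = 0.2588 V
The requested potential is V_1 = 0.2589 V.

Final answer: V_1 = 0.2589 V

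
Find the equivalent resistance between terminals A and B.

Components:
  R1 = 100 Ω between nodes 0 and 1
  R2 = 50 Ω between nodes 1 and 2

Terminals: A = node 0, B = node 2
Reduce the network between node 0 (A) and node 2 (B) by series/parallel combination:
  Rs1 = R1 + R2 (series, joined only at node 1) = 100 + 50 = 150 Ω
R_eq = 150 Ω

Final answer: 150 Ω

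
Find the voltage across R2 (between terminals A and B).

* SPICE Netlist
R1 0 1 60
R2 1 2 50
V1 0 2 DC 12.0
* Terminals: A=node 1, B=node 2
R1 and R2 are in series across V1 (node 0 → node 1 → node 2), and the output A–B is taken across R2, so this is a voltage divider.
Series current: I = V1/(R1 + R2) = 12/(60 + 50) = 12/110 = 0.1091 A
V_R2 = I × R2 = V1 × R2/(R1 + R2) = 12 × 50/110 = 5.455 V

Final answer: 5.455 V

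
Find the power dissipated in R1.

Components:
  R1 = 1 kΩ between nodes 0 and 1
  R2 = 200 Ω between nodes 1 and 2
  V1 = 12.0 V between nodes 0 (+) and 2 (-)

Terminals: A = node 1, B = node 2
Nodal analysis, taking node 2 as the 0 V reference.
Source V1 fixes V_0 = 12 V.
KCL at each unknown node (sum of currents leaving = 0; resistances in Ω):
  Node 1: (V_1 - 12)/1000 + (V_1 - 0)/200 = 0
Collecting terms: 0.006 × V_1 = 0.012  =>  V_1 = 2 V
I_R1 = (V_0 - V_1)/R1 = (12 - 2)/1000 = 0.01 A
P_R1 = I_R1² × R1 = (0.01)² × 1000 = 0.1 W

Final answer: 0.1 W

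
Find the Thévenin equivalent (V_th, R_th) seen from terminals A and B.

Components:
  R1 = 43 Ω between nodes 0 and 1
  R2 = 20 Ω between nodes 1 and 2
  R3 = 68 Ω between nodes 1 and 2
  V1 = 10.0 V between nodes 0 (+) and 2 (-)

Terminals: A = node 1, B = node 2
Step 1 — V_th is the open-circuit voltage V_A - V_B (nothing connected across the terminals).
Nodal analysis, taking node 2 as the 0 V reference.
Source V1 fixes V_0 = 10 V.
KCL at each unknown node (sum of currents leaving = 0; resistances in Ω):
  Node 1: (V_1 - 10)/43 + (V_1 - 0)/20 + (V_1 - 0)/68 = 0
Collecting terms: 0.08796 × V_1 = 0.2326  =>  V_1 = 2.644 V
V_th = V_1 - V_2 = 2.644 - 0 = 2.644 V
Step 2 — R_th: zero the source — replace V1 by a short circuit (node 2 merges into node 0) — and find the resistance seen between A (node 1) and B (node 0).
Reduce the network between node 1 (A) and node 0 (B) by series/parallel combination:
  Rp1 = R1 ‖ R2 ‖ R3 (parallel, all between nodes 0 and 1) = 1/(1/43 + 1/20 + 1/68) = 11.37 Ω
R_th = 11.37 Ω

Final answer: V_th = 2.644 V, R_th = 11.37 Ω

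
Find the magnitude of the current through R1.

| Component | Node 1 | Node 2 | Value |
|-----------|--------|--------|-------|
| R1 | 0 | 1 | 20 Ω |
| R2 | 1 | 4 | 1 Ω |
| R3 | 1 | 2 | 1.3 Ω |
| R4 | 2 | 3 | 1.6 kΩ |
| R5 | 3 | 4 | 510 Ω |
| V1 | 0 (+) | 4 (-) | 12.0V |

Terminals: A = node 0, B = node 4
Nodal analysis, taking node 4 as the 0 V reference.
Source V1 fixes V_0 = 12 V.
KCL at each unknown node (sum of currents leaving = 0; resistances in Ω):
  Node 1: (V_1 - 12)/20 + (V_1 - 0)/1 + (V_1 - V_2)/1.3 = 0
  Node 2: (V_2 - V_1)/1.3 + (V_2 - V_3)/1600 = 0
  Node 3: (V_3 - V_2)/1600 + (V_3 - 0)/510 = 0
Collecting terms (coefficients in siemens):
  1.819·V_1 - 0.7692·V_2 = 0.6
  0.7699·V_2 - 0.7692·V_1 - 0.000625·V_3 = 0
  0.002586·V_3 - 0.000625·V_2 = 0
Solving these 3 simultaneous equations (Gaussian elimination) gives:
  V_1 = 0.5712 V, V_2 = 0.5708 V, V_3 = 0.138 V
I_R1 = (V_0 - V_1)/R1 = (12 - 0.5712)/20 = 0.5714 A
|I_R1| = 0.5714 A

Final answer: |I_R1| = 0.5714 A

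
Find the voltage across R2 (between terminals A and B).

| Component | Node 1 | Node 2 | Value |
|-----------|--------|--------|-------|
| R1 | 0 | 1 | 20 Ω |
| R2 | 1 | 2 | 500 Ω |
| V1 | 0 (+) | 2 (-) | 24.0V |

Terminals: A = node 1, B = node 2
R1 and R2 are in series across V1 (node 0 → node 1 → node 2), and the output A–B is taken across R2, so this is a voltage divider.
Series current: I = V1/(R1 + R2) = 24/(20 + 500) = 24/520 = 0.04615 A
V_R2 = I × R2 = V1 × R2/(R1 + R2) = 24 × 500/520 = 23.08 V

Final answer: 23.08 V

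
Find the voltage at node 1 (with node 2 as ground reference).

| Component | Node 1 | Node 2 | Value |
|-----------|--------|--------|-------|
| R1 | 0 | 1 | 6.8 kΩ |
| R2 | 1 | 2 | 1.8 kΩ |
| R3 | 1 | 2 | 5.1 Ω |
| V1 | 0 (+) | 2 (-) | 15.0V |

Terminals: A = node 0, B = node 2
Nodal analysis, taking node 2 as the 0 V reference.
Source V1 fixes V_0 = 15 V.
KCL at each unknown node (sum of currents leaving = 0; resistances in Ω):
  Node 1: (V_1 - 15)/6800 + (V_1 - 0)/1800 + (V_1 - 0)/5.1 = 0
Collecting terms: 0.1968 × V_1 = 0.002206  =>  V_1 = 0.01121 V
The requested potential is V_1 = 0.01121 V.

Final answer: V_1 = 0.01121 V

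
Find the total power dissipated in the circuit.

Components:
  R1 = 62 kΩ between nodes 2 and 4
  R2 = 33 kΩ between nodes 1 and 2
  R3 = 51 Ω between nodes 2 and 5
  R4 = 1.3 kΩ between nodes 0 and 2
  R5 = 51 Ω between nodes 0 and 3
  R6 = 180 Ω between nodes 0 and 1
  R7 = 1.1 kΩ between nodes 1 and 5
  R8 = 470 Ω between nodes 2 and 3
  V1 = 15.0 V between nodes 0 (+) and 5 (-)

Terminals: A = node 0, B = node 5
Nodal analysis, taking node 5 as the 0 V reference.
Source V1 fixes V_0 = 15 V.
KCL at each unknown node (sum of currents leaving = 0; resistances in Ω):
  Node 1: (V_1 - V_2)/33000 + (V_1 - 15)/180 + (V_1 - 0)/1100 = 0
  Node 2: (V_2 - V_4)/62000 + (V_2 - V_1)/33000 + (V_2 - 0)/51 + (V_2 - 15)/1300 + (V_2 - V_3)/470 = 0
  Node 3: (V_3 - 15)/51 + (V_3 - V_2)/470 = 0
  Node 4: (V_4 - V_2)/62000 = 0
Collecting terms (coefficients in siemens):
  0.006495·V_1 - 0.0000303·V_2 = 0.08333
  0.02255·V_2 - 0.0000303·V_1 - 0.002128·V_3 - 0.00001613·V_4 = 0.01154
  0.02174·V_3 - 0.002128·V_2 = 0.2941
  0.00001613·V_4 - 0.00001613·V_2 = 0
Solving these 4 simultaneous equations (Gaussian elimination) gives:
  V_1 = 12.84 V, V_2 = 1.824 V, V_3 = 13.71 V, V_4 = 1.824 V
Power in each resistor, P = (ΔV)²/R:
  P_R1 = (1.824 - 1.824)²/62000 = 0 W
  P_R2 = (12.84 - 1.824)²/33000 = 0.003677 W
  P_R3 = (1.824 - 0)²/51 = 0.06522 W
  P_R4 = (15 - 1.824)²/1300 = 0.1335 W
  P_R5 = (15 - 13.71)²/51 = 0.03262 W
  P_R6 = (15 - 12.84)²/180 = 0.02594 W
  P_R7 = (12.84 - 0)²/1100 = 0.1499 W
  P_R8 = (1.824 - 13.71)²/470 = 0.3006 W
P_total = P_R1 + P_R2 + P_R3 + P_R4 + P_R5 + P_R6 + P_R7 + P_R8 = 0.7115 W

Final answer: 0.7115 W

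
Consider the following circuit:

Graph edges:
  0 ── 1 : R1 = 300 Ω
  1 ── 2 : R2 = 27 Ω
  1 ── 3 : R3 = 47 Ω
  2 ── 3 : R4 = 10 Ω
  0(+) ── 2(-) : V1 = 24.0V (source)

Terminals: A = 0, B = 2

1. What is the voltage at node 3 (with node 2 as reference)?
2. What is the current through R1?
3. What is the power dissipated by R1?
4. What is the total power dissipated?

Nodal analysis, taking node 2 as the 0 V reference.
Source V1 fixes V_0 = 24 V.
KCL at each unknown node (sum of currents leaving = 0; resistances in Ω):
  Node 1: (V_1 - 24)/300 + (V_1 - 0)/27 + (V_1 - V_3)/47 = 0
  Node 3: (V_3 - V_1)/47 + (V_3 - 0)/10 = 0
Collecting terms (coefficients in siemens):
  0.06165·V_1 - 0.02128·V_3 = 0.08
  0.1213·V_3 - 0.02128·V_1 = 0
Determinant D = (0.06165)(0.1213) - (-0.02128)(-0.02128) = 0.007024
V_1 = [(0.08)(0.1213) - (-0.02128)(0)]/D = 1.381 V
V_3 = [(0.06165)(0) - (0.08)(-0.02128)]/D = 0.2423 V
Part 1:
  Read off the nodal solution: V_3 = 0.2423 V
Part 2:
  I_R1 = (V_0 - V_1)/R1 = (24 - 1.381)/300 = 0.0754 A
  Magnitude: I_R1 = 0.0754 A
Part 3:
  I_R1 = (V_0 - V_1)/R1 = (24 - 1.381)/300 = 0.0754 A
  P_R1 = I_R1² × R1 = (0.0754)² × 300 = 1.705 W
Part 4:
  Power in each resistor, P = (ΔV)²/R:
    P_R1 = (24 - 1.381)²/300 = 1.705 W
    P_R2 = (1.381 - 0)²/27 = 0.07067 W
    P_R3 = (1.381 - 0.2423)²/47 = 0.0276 W
    P_R4 = (0 - 0.2423)²/10 = 0.005873 W
  P_total = P_R1 + P_R2 + P_R3 + P_R4 = 1.809 W

Final answers:
1. V_3 = 0.2423 V
2. I_R1 = 0.0754 A
3. P_R1 = 1.705 W
4. P_total = 1.809 W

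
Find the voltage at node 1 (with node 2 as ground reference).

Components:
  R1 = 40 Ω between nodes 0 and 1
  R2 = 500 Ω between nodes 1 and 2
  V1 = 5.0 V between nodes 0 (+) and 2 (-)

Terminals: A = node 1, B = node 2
Nodal analysis, taking node 2 as the 0 V reference.
Source V1 fixes V_0 = 5 V.
KCL at each unknown node (sum of currents leaving = 0; resistances in Ω):
  Node 1: (V_1 - 5)/40 + (V_1 - 0)/500 = 0
Collecting terms: 0.027 × V_1 = 0.125  =>  V_1 = 4.63 V
The requested potential is V_1 = 4.63 V.

Final answer: V_1 = 4.63 V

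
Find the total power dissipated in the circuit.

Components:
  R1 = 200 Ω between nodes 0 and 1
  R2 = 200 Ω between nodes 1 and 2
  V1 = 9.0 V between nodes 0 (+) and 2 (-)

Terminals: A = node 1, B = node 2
Nodal analysis, taking node 2 as the 0 V reference.
Source V1 fixes V_0 = 9 V.
KCL at each unknown node (sum of currents leaving = 0; resistances in Ω):
  Node 1: (V_1 - 9)/200 + (V_1 - 0)/200 = 0
Collecting terms: 0.01 × V_1 = 0.045  =>  V_1 = 4.5 V
Power in each resistor, P = (ΔV)²/R:
  P_R1 = (9 - 4.5)²/200 = 0.1013 W
  P_R2 = (4.5 - 0)²/200 = 0.1013 W
P_total = P_R1 + P_R2 = 0.2025 W

Final answer: 0.2025 W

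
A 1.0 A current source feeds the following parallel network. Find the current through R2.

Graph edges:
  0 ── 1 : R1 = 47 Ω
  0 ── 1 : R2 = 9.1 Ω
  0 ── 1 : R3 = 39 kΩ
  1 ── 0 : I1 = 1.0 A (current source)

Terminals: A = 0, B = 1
All resistors sit directly between nodes 0 and 1, so they are in parallel and share one voltage V; the full source current 1 A splits among them.
1/R_par = 1/47 + 1/9.1 + 1/39000 = 0.1312 S  =>  R_par = 7.622 Ω
V = I × R_par = 1 × 7.622 = 7.622 V
I_R2 = V/R2 = 7.622/9.1 = 0.8376 A

Final answer: 0.8376 A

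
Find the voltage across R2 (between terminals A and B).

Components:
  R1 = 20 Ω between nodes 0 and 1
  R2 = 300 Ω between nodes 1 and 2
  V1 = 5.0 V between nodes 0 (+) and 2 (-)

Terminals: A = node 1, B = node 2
R1 and R2 are in series across V1 (node 0 → node 1 → node 2), and the output A–B is taken across R2, so this is a voltage divider.
Series current: I = V1/(R1 + R2) = 5/(20 + 300) = 5/320 = 0.01562 A
V_R2 = I × R2 = V1 × R2/(R1 + R2) = 5 × 300/320 = 4.688 V

Final answer: 4.688 V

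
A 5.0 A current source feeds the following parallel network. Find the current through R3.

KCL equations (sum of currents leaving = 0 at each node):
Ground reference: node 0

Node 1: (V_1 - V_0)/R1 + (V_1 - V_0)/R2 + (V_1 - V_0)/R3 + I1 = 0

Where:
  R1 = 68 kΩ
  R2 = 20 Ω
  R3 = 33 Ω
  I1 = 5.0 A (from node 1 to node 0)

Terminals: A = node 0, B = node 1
All resistors sit directly between nodes 0 and 1, so they are in parallel and share one voltage V; the full source current 5 A splits among them.
1/R_par = 1/68000 + 1/20 + 1/33 = 0.08032 S  =>  R_par = 12.45 Ω
V = I × R_par = 5 × 12.45 = 62.25 V
I_R3 = V/R3 = 62.25/33 = 1.886 A

Final answer: 1.886 A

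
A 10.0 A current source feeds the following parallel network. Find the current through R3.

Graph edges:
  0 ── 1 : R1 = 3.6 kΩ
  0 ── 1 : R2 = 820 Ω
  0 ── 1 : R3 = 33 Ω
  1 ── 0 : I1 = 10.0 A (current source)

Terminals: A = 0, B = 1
All resistors sit directly between nodes 0 and 1, so they are in parallel and share one voltage V; the full source current 10 A splits among them.
1/R_par = 1/3600 + 1/820 + 1/33 = 0.0318 S  =>  R_par = 31.45 Ω
V = I × R_par = 10 × 31.45 = 314.5 V
I_R3 = V/R3 = 314.5/33 = 9.529 A

Final answer: 9.529 A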